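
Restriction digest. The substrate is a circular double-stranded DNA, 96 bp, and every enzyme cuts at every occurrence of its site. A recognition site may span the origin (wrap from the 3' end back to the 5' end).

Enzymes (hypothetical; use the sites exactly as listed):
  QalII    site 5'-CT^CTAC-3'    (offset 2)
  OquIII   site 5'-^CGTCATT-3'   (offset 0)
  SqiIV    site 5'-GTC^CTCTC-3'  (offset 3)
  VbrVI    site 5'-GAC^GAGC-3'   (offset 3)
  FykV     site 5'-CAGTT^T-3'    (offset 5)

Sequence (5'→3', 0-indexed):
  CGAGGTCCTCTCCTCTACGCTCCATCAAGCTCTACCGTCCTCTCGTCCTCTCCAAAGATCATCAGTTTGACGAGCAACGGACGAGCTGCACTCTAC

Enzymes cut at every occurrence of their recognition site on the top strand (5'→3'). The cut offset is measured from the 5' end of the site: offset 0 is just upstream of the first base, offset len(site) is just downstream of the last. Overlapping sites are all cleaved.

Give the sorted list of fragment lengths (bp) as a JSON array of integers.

Site scan:
  QalII (CTCTAC, off=2): starts [12, 29, 90] → cuts [14, 31, 92]
  OquIII (CGTCATT, off=0): no sites
  SqiIV (GTCCTCTC, off=3): starts [4, 36, 44] → cuts [7, 39, 47]
  VbrVI (GACGAGC, off=3): starts [68, 79] → cuts [71, 82]
  FykV (CAGTTT, off=5): starts [62] → cuts [67]

All cut coordinates (distinct, sorted): [7, 14, 31, 39, 47, 67, 71, 82, 92]

Fragments:
  7→14: 7 bp
  14→31: 17 bp
  31→39: 8 bp
  39→47: 8 bp
  47→67: 20 bp
  67→71: 4 bp
  71→82: 11 bp
  82→92: 10 bp
  92→7 (wrap): 96-92+7 = 11 bp

[4,7,8,8,10,11,11,17,20]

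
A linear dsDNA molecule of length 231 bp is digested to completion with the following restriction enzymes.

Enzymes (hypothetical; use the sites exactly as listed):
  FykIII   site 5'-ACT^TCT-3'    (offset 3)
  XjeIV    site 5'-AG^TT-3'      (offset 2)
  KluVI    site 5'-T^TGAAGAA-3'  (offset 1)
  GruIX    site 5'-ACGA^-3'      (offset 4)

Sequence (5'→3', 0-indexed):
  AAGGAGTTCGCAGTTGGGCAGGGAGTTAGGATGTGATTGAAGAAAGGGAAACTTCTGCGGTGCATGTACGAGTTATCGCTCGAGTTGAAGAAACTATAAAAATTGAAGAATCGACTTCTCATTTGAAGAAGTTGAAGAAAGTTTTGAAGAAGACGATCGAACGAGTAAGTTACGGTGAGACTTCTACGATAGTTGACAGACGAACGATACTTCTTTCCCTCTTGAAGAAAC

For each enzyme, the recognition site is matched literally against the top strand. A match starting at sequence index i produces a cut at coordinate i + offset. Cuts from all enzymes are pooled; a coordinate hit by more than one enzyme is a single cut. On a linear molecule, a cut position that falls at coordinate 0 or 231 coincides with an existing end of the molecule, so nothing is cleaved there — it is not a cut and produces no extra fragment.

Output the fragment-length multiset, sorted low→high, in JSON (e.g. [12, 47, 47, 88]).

Scan for sites:
  FykIII ACTTCT/3: at [50, 113, 179, 208] ⇒ [53, 116, 182, 211]
  XjeIV AGTT/2: at [4, 11, 23, 70, 82, 129, 139, 167, 190] ⇒ [6, 13, 25, 72, 84, 131, 141, 169, 192]
  KluVI TTGAAGAA/1: at [36, 84, 102, 122, 131, 143, 221] ⇒ [37, 85, 103, 123, 132, 144, 222]
  GruIX ACGA/4: at [67, 152, 160, 185, 199, 203] ⇒ [71, 156, 164, 189, 203, 207]

All cut coordinates (distinct, sorted): [6, 13, 25, 37, 53, 71, 72, 84, 85, 103, 116, 123, 131, 132, 141, 144, 156, 164, 169, 182, 189, 192, 203, 207, 211, 222]

Fragments:
  [0,6): 6 bp
  [6,13): 7 bp
  [13,25): 12 bp
  [25,37): 12 bp
  [37,53): 16 bp
  [53,71): 18 bp
  [71,72): 1 bp
  [72,84): 12 bp
  [84,85): 1 bp
  [85,103): 18 bp
  [103,116): 13 bp
  [116,123): 7 bp
  [123,131): 8 bp
  [131,132): 1 bp
  [132,141): 9 bp
  [141,144): 3 bp
  [144,156): 12 bp
  [156,164): 8 bp
  [164,169): 5 bp
  [169,182): 13 bp
  [182,189): 7 bp
  [189,192): 3 bp
  [192,203): 11 bp
  [203,207): 4 bp
  [207,211): 4 bp
  [211,222): 11 bp
  [222,231): 9 bp

[1,1,1,3,3,4,4,5,6,7,7,7,8,8,9,9,11,11,12,12,12,12,13,13,16,18,18]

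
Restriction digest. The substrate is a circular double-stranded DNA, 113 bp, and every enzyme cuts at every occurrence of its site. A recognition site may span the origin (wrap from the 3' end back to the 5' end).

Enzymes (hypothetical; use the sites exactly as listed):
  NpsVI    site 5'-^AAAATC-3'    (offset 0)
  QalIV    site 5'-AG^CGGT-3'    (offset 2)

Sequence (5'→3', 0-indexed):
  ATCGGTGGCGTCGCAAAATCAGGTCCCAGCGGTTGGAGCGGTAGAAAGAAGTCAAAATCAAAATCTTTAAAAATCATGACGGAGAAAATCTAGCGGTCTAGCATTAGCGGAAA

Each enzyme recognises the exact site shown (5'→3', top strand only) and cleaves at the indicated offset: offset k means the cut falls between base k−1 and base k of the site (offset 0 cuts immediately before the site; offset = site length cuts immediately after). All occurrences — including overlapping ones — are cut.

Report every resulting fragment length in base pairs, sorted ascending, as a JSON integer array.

[6,9,9,10,15,15,15,17,17]

Site scan:
  NpsVI (AAAATC, off=0): starts [14, 53, 59, 69, 84, 110] → cuts [14, 53, 59, 69, 84, 110]
  QalIV (AGCGGT, off=2): starts [27, 36, 91] → cuts [29, 38, 93]

Pooled cuts: [14, 29, 38, 53, 59, 69, 84, 93, 110]

Fragment lengths:
  14→29: 15 bp
  29→38: 9 bp
  38→53: 15 bp
  53→59: 6 bp
  59→69: 10 bp
  69→84: 15 bp
  84→93: 9 bp
  93→110: 17 bp
  110→14 (wrap): 113-110+14 = 17 bp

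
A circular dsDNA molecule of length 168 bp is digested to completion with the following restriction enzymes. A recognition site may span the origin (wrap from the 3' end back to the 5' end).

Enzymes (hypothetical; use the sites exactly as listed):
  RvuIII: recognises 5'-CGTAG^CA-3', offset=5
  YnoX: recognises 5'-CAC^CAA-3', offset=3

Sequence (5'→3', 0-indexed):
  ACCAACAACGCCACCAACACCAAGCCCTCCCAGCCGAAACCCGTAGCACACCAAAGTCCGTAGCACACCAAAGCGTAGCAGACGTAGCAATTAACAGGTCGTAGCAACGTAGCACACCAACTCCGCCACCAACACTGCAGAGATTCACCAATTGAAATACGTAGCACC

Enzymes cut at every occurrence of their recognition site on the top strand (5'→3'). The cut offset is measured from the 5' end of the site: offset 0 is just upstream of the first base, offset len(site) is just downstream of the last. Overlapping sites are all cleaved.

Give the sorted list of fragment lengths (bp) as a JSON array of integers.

Per-enzyme occurrences:
  RvuIII (CGTAGCA, off=5): starts [41, 58, 73, 82, 99, 107, 159] → cuts [46, 63, 78, 87, 104, 112, 164]
  YnoX (CACCAA, off=3): starts [11, 17, 48, 65, 114, 126, 145, 167] → cuts [2, 14, 20, 51, 68, 117, 129, 148]

Pooled cuts: [2, 14, 20, 46, 51, 63, 68, 78, 87, 104, 112, 117, 129, 148, 164]

Fragments:
  2→14: 12 bp
  14→20: 6 bp
  20→46: 26 bp
  46→51: 5 bp
  51→63: 12 bp
  63→68: 5 bp
  68→78: 10 bp
  78→87: 9 bp
  87→104: 17 bp
  104→112: 8 bp
  112→117: 5 bp
  117→129: 12 bp
  129→148: 19 bp
  148→164: 16 bp
  164→2 (wrap): 168-164+2 = 6 bp

[5,5,5,6,6,8,9,10,12,12,12,16,17,19,26]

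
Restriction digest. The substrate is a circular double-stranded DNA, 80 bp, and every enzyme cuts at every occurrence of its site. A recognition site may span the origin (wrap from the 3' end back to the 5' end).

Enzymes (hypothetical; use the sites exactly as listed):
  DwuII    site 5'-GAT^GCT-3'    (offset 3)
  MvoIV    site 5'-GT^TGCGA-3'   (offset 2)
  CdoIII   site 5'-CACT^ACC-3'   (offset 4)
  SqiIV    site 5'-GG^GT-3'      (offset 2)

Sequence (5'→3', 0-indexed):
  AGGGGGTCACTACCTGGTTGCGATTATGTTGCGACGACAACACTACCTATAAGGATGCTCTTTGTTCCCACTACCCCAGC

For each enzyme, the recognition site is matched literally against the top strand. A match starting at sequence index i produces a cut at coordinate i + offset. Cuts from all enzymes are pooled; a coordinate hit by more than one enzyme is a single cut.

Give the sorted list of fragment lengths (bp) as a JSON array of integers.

Per-enzyme occurrences:
  DwuII GATGCT/3: at [53] ⇒ [56]
  MvoIV GTTGCGA/2: at [16, 27] ⇒ [18, 29]
  CdoIII CACTACC/4: at [7, 40, 68] ⇒ [11, 44, 72]
  SqiIV GGGT/2: at [3] ⇒ [5]

Pooled cuts: [5, 11, 18, 29, 44, 56, 72]

Fragment lengths:
  5→11: 6 bp
  11→18: 7 bp
  18→29: 11 bp
  29→44: 15 bp
  44→56: 12 bp
  56→72: 16 bp
  72→5 (wrap): 80-72+5 = 13 bp

[6,7,11,12,13,15,16]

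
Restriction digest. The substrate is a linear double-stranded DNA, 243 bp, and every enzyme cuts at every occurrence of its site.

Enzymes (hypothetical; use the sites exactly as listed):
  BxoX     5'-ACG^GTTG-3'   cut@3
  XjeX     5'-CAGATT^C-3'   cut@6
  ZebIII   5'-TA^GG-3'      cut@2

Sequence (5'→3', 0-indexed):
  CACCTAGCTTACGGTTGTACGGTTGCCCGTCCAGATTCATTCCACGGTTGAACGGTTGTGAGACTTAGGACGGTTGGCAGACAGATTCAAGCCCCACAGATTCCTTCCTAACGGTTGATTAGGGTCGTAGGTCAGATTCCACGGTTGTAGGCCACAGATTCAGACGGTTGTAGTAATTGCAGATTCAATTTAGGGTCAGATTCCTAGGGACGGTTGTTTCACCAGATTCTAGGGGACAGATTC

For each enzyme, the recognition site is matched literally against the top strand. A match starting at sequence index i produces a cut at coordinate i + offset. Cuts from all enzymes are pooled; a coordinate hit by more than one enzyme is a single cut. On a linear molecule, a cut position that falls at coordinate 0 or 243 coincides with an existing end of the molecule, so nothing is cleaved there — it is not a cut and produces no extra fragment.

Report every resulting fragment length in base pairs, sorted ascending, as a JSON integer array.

Per-enzyme occurrences:
  BxoX (ACGGTTG, off=3): starts [10, 18, 43, 51, 69, 110, 140, 163, 209] → cuts [13, 21, 46, 54, 72, 113, 143, 166, 212]
  XjeX (CAGATTC, off=6): starts [31, 81, 96, 132, 154, 179, 196, 222, 236] → cuts [37, 87, 102, 138, 160, 185, 202, 228, 242]
  ZebIII (TAGG, off=2): starts [65, 119, 127, 147, 190, 204, 229] → cuts [67, 121, 129, 149, 192, 206, 231]

Pooled cuts: [13, 21, 37, 46, 54, 67, 72, 87, 102, 113, 121, 129, 138, 143, 149, 160, 166, 185, 192, 202, 206, 212, 228, 231, 242]

Fragment lengths:
  [0,13): 13 bp
  [13,21): 8 bp
  [21,37): 16 bp
  [37,46): 9 bp
  [46,54): 8 bp
  [54,67): 13 bp
  [67,72): 5 bp
  [72,87): 15 bp
  [87,102): 15 bp
  [102,113): 11 bp
  [113,121): 8 bp
  [121,129): 8 bp
  [129,138): 9 bp
  [138,143): 5 bp
  [143,149): 6 bp
  [149,160): 11 bp
  [160,166): 6 bp
  [166,185): 19 bp
  [185,192): 7 bp
  [192,202): 10 bp
  [202,206): 4 bp
  [206,212): 6 bp
  [212,228): 16 bp
  [228,231): 3 bp
  [231,242): 11 bp
  [242,243): 1 bp

[1,3,4,5,5,6,6,6,7,8,8,8,8,9,9,10,11,11,11,13,13,15,15,16,16,19]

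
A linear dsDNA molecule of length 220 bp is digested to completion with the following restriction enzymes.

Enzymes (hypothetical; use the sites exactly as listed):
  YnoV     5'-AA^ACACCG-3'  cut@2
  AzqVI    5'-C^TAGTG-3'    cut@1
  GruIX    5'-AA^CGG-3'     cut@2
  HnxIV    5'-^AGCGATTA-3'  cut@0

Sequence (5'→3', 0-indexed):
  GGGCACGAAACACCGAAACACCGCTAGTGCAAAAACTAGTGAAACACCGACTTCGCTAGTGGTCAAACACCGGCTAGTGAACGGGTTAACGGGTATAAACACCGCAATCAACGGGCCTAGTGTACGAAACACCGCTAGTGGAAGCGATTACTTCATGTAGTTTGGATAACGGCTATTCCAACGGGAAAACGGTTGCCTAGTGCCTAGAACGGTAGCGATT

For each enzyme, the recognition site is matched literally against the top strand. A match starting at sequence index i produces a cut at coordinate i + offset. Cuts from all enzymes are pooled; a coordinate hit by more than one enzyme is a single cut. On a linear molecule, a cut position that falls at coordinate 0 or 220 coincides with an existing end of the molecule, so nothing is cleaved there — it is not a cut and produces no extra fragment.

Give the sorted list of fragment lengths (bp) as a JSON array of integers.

[6,7,7,7,7,7,8,8,8,8,8,9,9,10,11,11,12,12,12,13,13,27]

Scan for sites:
  YnoV AAACACCG/2: at [7, 15, 41, 64, 96, 126] ⇒ [9, 17, 43, 66, 98, 128]
  AzqVI CTAGTG/1: at [23, 35, 55, 73, 116, 134, 196] ⇒ [24, 36, 56, 74, 117, 135, 197]
  GruIX AACGG/2: at [79, 87, 109, 167, 179, 187, 207] ⇒ [81, 89, 111, 169, 181, 189, 209]
  HnxIV AGCGATTA/0: at [142] ⇒ [142]

All cut coordinates (distinct, sorted): [9, 17, 24, 36, 43, 56, 66, 74, 81, 89, 98, 111, 117, 128, 135, 142, 169, 181, 189, 197, 209]

Fragments:
  [0,9): 9 bp
  [9,17): 8 bp
  [17,24): 7 bp
  [24,36): 12 bp
  [36,43): 7 bp
  [43,56): 13 bp
  [56,66): 10 bp
  [66,74): 8 bp
  [74,81): 7 bp
  [81,89): 8 bp
  [89,98): 9 bp
  [98,111): 13 bp
  [111,117): 6 bp
  [117,128): 11 bp
  [128,135): 7 bp
  [135,142): 7 bp
  [142,169): 27 bp
  [169,181): 12 bp
  [181,189): 8 bp
  [189,197): 8 bp
  [197,209): 12 bp
  [209,220): 11 bp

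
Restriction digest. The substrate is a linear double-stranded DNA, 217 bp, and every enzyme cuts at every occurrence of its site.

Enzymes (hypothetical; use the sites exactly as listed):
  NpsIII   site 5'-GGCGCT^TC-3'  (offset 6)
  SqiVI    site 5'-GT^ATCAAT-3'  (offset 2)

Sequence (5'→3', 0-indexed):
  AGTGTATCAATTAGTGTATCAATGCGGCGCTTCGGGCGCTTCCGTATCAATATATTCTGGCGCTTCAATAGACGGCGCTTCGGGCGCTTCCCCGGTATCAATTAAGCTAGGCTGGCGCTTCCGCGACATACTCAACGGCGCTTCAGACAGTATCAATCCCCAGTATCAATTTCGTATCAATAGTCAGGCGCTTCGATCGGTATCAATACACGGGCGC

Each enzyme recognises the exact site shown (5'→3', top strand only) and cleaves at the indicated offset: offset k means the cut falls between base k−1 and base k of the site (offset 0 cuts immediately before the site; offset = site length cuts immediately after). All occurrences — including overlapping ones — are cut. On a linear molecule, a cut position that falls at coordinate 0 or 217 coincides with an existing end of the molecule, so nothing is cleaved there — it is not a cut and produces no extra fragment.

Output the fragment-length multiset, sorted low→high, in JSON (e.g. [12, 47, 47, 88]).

[5,5,8,9,9,9,9,11,12,13,14,15,16,17,19,23,23]

Site scan:
  NpsIII (GGCGCTTC, off=6): starts [25, 34, 58, 73, 82, 113, 136, 186] → cuts [31, 40, 64, 79, 88, 119, 142, 192]
  SqiVI (GTATCAAT, off=2): starts [3, 15, 43, 94, 149, 162, 173, 199] → cuts [5, 17, 45, 96, 151, 164, 175, 201]

All cut coordinates (distinct, sorted): [5, 17, 31, 40, 45, 64, 79, 88, 96, 119, 142, 151, 164, 175, 192, 201]

Fragment lengths:
  [0,5): 5 bp
  [5,17): 12 bp
  [17,31): 14 bp
  [31,40): 9 bp
  [40,45): 5 bp
  [45,64): 19 bp
  [64,79): 15 bp
  [79,88): 9 bp
  [88,96): 8 bp
  [96,119): 23 bp
  [119,142): 23 bp
  [142,151): 9 bp
  [151,164): 13 bp
  [164,175): 11 bp
  [175,192): 17 bp
  [192,201): 9 bp
  [201,217): 16 bp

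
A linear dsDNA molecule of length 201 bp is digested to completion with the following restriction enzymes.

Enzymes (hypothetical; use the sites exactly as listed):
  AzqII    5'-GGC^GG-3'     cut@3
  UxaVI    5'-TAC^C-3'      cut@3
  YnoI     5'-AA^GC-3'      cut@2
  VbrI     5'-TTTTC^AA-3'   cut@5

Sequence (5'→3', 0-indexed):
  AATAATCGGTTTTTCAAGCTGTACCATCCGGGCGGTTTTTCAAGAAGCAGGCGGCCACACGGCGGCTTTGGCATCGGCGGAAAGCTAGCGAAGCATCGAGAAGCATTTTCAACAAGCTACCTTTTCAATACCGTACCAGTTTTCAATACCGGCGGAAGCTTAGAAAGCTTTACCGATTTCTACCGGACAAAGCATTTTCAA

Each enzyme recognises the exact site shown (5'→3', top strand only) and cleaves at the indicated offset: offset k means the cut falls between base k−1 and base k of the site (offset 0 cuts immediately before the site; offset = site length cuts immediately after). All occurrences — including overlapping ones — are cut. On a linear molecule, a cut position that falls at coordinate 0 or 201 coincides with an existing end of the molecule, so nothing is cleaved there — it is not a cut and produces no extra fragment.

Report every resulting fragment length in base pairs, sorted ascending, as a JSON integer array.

Site scan:
  AzqII (GGCGG, off=3): starts [30, 49, 60, 75, 150] → cuts [33, 52, 63, 78, 153]
  UxaVI (TACC, off=3): starts [21, 117, 128, 133, 146, 170, 180] → cuts [24, 120, 131, 136, 149, 173, 183]
  YnoI (AAGC, off=2): starts [15, 44, 81, 90, 100, 113, 155, 164, 189] → cuts [17, 46, 83, 92, 102, 115, 157, 166, 191]
  VbrI (TTTTCAA, off=5): starts [10, 36, 105, 121, 139, 194] → cuts [15, 41, 110, 126, 144, 199]

Pooled cuts: [15, 17, 24, 33, 41, 46, 52, 63, 78, 83, 92, 102, 110, 115, 120, 126, 131, 136, 144, 149, 153, 157, 166, 173, 183, 191, 199]

Fragments:
  [0,15): 15 bp
  [15,17): 2 bp
  [17,24): 7 bp
  [24,33): 9 bp
  [33,41): 8 bp
  [41,46): 5 bp
  [46,52): 6 bp
  [52,63): 11 bp
  [63,78): 15 bp
  [78,83): 5 bp
  [83,92): 9 bp
  [92,102): 10 bp
  [102,110): 8 bp
  [110,115): 5 bp
  [115,120): 5 bp
  [120,126): 6 bp
  [126,131): 5 bp
  [131,136): 5 bp
  [136,144): 8 bp
  [144,149): 5 bp
  [149,153): 4 bp
  [153,157): 4 bp
  [157,166): 9 bp
  [166,173): 7 bp
  [173,183): 10 bp
  [183,191): 8 bp
  [191,199): 8 bp
  [199,201): 2 bp

[2,2,4,4,5,5,5,5,5,5,5,6,6,7,7,8,8,8,8,8,9,9,9,10,10,11,15,15]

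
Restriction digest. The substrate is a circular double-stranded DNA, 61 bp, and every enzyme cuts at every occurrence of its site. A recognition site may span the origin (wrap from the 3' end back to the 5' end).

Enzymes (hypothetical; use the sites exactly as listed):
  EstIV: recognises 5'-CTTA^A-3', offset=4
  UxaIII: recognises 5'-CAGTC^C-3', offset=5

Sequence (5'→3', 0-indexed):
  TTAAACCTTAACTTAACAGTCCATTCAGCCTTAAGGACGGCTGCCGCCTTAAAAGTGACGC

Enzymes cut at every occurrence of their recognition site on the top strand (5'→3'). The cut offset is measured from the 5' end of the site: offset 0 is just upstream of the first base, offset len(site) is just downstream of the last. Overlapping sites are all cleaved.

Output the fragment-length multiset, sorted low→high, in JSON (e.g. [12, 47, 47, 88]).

[5,6,7,12,13,18]

Scan for sites:
  EstIV (CTTAA, off=4): starts [6, 11, 29, 47, 60] → cuts [3, 10, 15, 33, 51]
  UxaIII (CAGTCC, off=5): starts [16] → cuts [21]

All cut coordinates (distinct, sorted): [3, 10, 15, 21, 33, 51]

Fragment lengths:
  3→10: 7 bp
  10→15: 5 bp
  15→21: 6 bp
  21→33: 12 bp
  33→51: 18 bp
  51→3 (wrap): 61-51+3 = 13 bp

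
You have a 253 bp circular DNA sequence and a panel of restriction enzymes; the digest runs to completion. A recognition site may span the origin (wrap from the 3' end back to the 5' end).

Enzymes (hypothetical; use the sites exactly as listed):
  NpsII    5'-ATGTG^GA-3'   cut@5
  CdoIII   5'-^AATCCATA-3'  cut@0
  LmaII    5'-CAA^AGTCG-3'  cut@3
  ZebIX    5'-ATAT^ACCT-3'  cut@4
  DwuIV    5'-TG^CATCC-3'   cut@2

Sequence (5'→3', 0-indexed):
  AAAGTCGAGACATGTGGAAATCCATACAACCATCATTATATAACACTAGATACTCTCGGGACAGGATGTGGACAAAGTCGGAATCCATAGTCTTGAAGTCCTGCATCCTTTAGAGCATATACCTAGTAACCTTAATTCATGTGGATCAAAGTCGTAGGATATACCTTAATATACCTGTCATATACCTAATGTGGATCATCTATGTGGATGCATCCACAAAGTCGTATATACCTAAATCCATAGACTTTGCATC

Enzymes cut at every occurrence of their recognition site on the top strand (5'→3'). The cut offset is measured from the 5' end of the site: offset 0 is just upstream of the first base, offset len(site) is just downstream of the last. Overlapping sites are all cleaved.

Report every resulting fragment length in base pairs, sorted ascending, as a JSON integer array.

Site scan:
  NpsII ATGTGGA/5: at [11, 65, 138, 188, 201] ⇒ [16, 70, 143, 193, 206]
  CdoIII AATCCATA/0: at [18, 81, 234] ⇒ [18, 81, 234]
  LmaII CAAAGTCG/3: at [72, 146, 216, 252] ⇒ [2, 75, 149, 219]
  ZebIX ATATACCT/4: at [116, 158, 168, 179, 225] ⇒ [120, 162, 172, 183, 229]
  DwuIV TGCATCC/2: at [101, 208] ⇒ [103, 210]

Pooled cuts: [2, 16, 18, 70, 75, 81, 103, 120, 143, 149, 162, 172, 183, 193, 206, 210, 219, 229, 234]

Fragment lengths:
  2→16: 14 bp
  16→18: 2 bp
  18→70: 52 bp
  70→75: 5 bp
  75→81: 6 bp
  81→103: 22 bp
  103→120: 17 bp
  120→143: 23 bp
  143→149: 6 bp
  149→162: 13 bp
  162→172: 10 bp
  172→183: 11 bp
  183→193: 10 bp
  193→206: 13 bp
  206→210: 4 bp
  210→219: 9 bp
  219→229: 10 bp
  229→234: 5 bp
  234→2 (wrap): 253-234+2 = 21 bp

[2,4,5,5,6,6,9,10,10,10,11,13,13,14,17,21,22,23,52]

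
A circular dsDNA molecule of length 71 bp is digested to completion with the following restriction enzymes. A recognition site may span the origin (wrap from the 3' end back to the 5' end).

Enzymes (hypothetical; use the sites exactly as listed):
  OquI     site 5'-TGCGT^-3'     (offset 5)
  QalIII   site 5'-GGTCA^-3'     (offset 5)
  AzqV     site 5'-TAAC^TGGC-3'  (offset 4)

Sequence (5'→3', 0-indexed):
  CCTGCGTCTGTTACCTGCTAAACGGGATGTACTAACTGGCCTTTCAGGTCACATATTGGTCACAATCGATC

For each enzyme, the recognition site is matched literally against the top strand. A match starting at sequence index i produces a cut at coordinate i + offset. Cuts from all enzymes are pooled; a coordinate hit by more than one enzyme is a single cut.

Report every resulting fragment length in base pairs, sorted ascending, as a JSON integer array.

[11,15,16,29]

Per-enzyme occurrences:
  OquI (TGCGT, off=5): starts [2] → cuts [7]
  QalIII (GGTCA, off=5): starts [46, 57] → cuts [51, 62]
  AzqV (TAACTGGC, off=4): starts [32] → cuts [36]

All cut coordinates (distinct, sorted): [7, 36, 51, 62]

Fragments:
  7→36: 29 bp
  36→51: 15 bp
  51→62: 11 bp
  62→7 (wrap): 71-62+7 = 16 bp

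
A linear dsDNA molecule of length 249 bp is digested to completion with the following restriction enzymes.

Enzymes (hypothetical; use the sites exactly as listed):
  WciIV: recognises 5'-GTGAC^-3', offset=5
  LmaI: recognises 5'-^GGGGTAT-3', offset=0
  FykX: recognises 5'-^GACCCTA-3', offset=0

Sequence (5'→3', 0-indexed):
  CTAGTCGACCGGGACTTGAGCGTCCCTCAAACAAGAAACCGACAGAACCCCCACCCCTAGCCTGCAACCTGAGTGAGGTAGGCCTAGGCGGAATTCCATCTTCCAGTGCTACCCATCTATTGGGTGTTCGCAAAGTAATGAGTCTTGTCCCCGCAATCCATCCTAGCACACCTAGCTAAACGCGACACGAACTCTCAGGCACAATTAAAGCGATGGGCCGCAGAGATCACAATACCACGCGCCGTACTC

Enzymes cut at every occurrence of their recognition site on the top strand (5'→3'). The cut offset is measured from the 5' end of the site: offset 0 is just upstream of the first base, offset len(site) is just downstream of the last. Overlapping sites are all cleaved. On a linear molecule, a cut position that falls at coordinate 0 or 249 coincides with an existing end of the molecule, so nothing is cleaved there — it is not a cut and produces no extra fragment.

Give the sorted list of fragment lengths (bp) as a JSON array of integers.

Scan for sites:
  WciIV (GTGAC, off=5): no sites
  LmaI (GGGGTAT, off=0): no sites
  FykX (GACCCTA, off=0): no sites

Pooled cuts: ∅

Fragment lengths:
  no cuts → one linear fragment of 249 bp

[249]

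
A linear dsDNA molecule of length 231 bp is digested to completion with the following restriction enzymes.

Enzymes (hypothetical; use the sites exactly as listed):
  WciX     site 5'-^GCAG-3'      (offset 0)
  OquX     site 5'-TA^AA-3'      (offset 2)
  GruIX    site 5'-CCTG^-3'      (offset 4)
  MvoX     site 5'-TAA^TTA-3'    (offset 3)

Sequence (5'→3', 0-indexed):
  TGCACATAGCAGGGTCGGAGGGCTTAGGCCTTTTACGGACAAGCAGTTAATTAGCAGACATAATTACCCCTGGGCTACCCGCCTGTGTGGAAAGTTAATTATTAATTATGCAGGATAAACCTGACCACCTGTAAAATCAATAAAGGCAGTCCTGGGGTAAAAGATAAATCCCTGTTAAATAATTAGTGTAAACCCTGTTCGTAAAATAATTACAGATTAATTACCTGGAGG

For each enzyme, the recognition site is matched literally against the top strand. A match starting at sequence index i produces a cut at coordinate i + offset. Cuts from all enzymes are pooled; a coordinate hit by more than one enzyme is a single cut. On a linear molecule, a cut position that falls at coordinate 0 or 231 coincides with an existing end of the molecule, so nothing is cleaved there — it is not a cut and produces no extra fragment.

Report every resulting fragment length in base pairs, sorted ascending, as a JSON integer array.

[2,3,3,3,4,4,5,5,6,6,6,7,7,7,7,8,8,8,8,8,8,9,9,9,10,11,13,13,34]

Per-enzyme occurrences:
  WciX (GCAG, off=0): starts [8, 42, 53, 109, 145] → cuts [8, 42, 53, 109, 145]
  OquX (TAAA, off=2): starts [115, 131, 140, 157, 164, 175, 188, 201] → cuts [117, 133, 142, 159, 166, 177, 190, 203]
  GruIX (CCTG, off=4): starts [68, 81, 119, 127, 150, 170, 193, 223] → cuts [72, 85, 123, 131, 154, 174, 197, 227]
  MvoX (TAATTA, off=3): starts [47, 60, 95, 102, 179, 206, 217] → cuts [50, 63, 98, 105, 182, 209, 220]

Pooled cuts: [8, 42, 50, 53, 63, 72, 85, 98, 105, 109, 117, 123, 131, 133, 142, 145, 154, 159, 166, 174, 177, 182, 190, 197, 203, 209, 220, 227]

Fragment lengths:
  [0,8): 8 bp
  [8,42): 34 bp
  [42,50): 8 bp
  [50,53): 3 bp
  [53,63): 10 bp
  [63,72): 9 bp
  [72,85): 13 bp
  [85,98): 13 bp
  [98,105): 7 bp
  [105,109): 4 bp
  [109,117): 8 bp
  [117,123): 6 bp
  [123,131): 8 bp
  [131,133): 2 bp
  [133,142): 9 bp
  [142,145): 3 bp
  [145,154): 9 bp
  [154,159): 5 bp
  [159,166): 7 bp
  [166,174): 8 bp
  [174,177): 3 bp
  [177,182): 5 bp
  [182,190): 8 bp
  [190,197): 7 bp
  [197,203): 6 bp
  [203,209): 6 bp
  [209,220): 11 bp
  [220,227): 7 bp
  [227,231): 4 bp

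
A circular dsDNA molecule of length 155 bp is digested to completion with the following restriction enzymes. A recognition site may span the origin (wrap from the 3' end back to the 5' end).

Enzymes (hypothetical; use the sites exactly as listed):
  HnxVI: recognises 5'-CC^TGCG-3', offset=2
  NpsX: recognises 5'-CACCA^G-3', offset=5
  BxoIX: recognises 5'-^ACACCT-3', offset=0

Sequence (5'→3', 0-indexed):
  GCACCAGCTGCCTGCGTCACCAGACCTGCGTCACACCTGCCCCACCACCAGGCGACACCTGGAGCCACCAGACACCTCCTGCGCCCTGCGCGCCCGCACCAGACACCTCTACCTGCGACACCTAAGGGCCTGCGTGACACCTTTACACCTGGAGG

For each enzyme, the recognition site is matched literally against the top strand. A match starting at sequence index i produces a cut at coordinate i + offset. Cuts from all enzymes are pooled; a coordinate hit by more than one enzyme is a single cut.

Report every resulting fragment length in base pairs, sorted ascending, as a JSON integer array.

Site scan:
  HnxVI (CCTGCG, off=2): starts [10, 24, 77, 84, 111, 128] → cuts [12, 26, 79, 86, 113, 130]
  NpsX (CACCAG, off=5): starts [1, 17, 45, 65, 96] → cuts [6, 22, 50, 70, 101]
  BxoIX (ACACCT, off=0): starts [32, 54, 71, 102, 117, 136, 144] → cuts [32, 54, 71, 102, 117, 136, 144]

Pooled cuts: [6, 12, 22, 26, 32, 50, 54, 70, 71, 79, 86, 101, 102, 113, 117, 130, 136, 144]

Fragment lengths:
  6→12: 6 bp
  12→22: 10 bp
  22→26: 4 bp
  26→32: 6 bp
  32→50: 18 bp
  50→54: 4 bp
  54→70: 16 bp
  70→71: 1 bp
  71→79: 8 bp
  79→86: 7 bp
  86→101: 15 bp
  101→102: 1 bp
  102→113: 11 bp
  113→117: 4 bp
  117→130: 13 bp
  130→136: 6 bp
  136→144: 8 bp
  144→6 (wrap): 155-144+6 = 17 bp

[1,1,4,4,4,6,6,6,7,8,8,10,11,13,15,16,17,18]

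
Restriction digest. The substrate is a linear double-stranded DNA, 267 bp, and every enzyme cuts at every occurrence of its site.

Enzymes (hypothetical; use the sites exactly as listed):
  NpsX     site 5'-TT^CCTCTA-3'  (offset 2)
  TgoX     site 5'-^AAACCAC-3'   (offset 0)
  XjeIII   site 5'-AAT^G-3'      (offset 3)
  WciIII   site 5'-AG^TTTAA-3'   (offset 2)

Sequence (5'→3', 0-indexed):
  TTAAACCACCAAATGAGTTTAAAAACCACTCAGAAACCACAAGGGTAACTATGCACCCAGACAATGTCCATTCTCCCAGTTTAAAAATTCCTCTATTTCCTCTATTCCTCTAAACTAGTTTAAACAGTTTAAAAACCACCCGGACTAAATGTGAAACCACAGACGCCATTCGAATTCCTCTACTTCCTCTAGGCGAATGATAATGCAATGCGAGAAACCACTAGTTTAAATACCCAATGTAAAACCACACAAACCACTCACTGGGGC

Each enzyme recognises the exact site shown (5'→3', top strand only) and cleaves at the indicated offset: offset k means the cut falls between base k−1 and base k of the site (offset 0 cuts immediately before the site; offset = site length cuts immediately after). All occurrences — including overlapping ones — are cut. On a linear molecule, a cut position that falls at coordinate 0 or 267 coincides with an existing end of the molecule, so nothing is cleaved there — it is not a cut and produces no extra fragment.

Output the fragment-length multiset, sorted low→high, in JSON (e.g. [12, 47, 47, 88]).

[2,3,3,3,5,5,5,5,6,8,9,9,9,9,10,10,11,12,12,13,14,14,17,18,23,32]

Scan for sites:
  NpsX (TTCCTCTA, off=2): starts [87, 96, 104, 174, 183] → cuts [89, 98, 106, 176, 185]
  TgoX (AAACCAC, off=0): starts [2, 22, 33, 132, 153, 214, 241, 250] → cuts [2, 22, 33, 132, 153, 214, 241, 250]
  XjeIII (AATG, off=3): starts [11, 62, 147, 195, 201, 206, 235] → cuts [14, 65, 150, 198, 204, 209, 238]
  WciIII (AGTTTAA, off=2): starts [15, 77, 116, 125, 222] → cuts [17, 79, 118, 127, 224]

Pooled cuts: [2, 14, 17, 22, 33, 65, 79, 89, 98, 106, 118, 127, 132, 150, 153, 176, 185, 198, 204, 209, 214, 224, 238, 241, 250]

Fragment lengths:
  [0,2): 2 bp
  [2,14): 12 bp
  [14,17): 3 bp
  [17,22): 5 bp
  [22,33): 11 bp
  [33,65): 32 bp
  [65,79): 14 bp
  [79,89): 10 bp
  [89,98): 9 bp
  [98,106): 8 bp
  [106,118): 12 bp
  [118,127): 9 bp
  [127,132): 5 bp
  [132,150): 18 bp
  [150,153): 3 bp
  [153,176): 23 bp
  [176,185): 9 bp
  [185,198): 13 bp
  [198,204): 6 bp
  [204,209): 5 bp
  [209,214): 5 bp
  [214,224): 10 bp
  [224,238): 14 bp
  [238,241): 3 bp
  [241,250): 9 bp
  [250,267): 17 bp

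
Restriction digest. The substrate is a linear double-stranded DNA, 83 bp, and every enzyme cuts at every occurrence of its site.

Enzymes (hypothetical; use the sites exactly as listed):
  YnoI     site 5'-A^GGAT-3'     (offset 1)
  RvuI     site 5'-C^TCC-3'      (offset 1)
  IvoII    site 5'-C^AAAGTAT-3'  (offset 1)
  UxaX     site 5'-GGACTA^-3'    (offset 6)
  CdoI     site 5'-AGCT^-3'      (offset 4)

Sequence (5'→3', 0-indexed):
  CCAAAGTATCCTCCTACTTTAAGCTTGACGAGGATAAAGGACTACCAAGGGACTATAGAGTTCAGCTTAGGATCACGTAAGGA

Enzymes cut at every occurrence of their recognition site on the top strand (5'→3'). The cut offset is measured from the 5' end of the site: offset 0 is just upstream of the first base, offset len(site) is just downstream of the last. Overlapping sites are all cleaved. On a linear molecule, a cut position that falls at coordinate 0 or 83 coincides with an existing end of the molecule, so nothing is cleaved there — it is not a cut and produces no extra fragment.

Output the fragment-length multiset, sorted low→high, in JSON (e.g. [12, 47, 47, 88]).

[2,2,6,9,11,12,13,14,14]

Per-enzyme occurrences:
  YnoI (AGGAT, off=1): starts [30, 68] → cuts [31, 69]
  RvuI (CTCC, off=1): starts [10] → cuts [11]
  IvoII (CAAAGTAT, off=1): starts [1] → cuts [2]
  UxaX (GGACTA, off=6): starts [38, 49] → cuts [44, 55]
  CdoI (AGCT, off=4): starts [21, 63] → cuts [25, 67]

Pooled cuts: [2, 11, 25, 31, 44, 55, 67, 69]

Fragment lengths:
  [0,2): 2 bp
  [2,11): 9 bp
  [11,25): 14 bp
  [25,31): 6 bp
  [31,44): 13 bp
  [44,55): 11 bp
  [55,67): 12 bp
  [67,69): 2 bp
  [69,83): 14 bp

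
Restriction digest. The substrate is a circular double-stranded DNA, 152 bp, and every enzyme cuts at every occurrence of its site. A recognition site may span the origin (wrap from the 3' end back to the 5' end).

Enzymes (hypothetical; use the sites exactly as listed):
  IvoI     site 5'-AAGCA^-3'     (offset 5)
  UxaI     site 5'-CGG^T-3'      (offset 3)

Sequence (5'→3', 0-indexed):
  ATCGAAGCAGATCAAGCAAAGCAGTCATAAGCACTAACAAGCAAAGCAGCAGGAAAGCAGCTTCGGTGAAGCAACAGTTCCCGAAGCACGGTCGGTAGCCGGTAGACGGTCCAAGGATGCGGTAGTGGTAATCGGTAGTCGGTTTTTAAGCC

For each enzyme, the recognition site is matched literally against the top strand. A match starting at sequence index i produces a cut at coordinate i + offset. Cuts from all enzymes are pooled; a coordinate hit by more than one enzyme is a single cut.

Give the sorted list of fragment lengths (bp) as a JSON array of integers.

[3,4,5,5,7,7,7,7,7,9,10,10,11,13,13,15,19]

Per-enzyme occurrences:
  IvoI AAGCA/5: at [4, 13, 18, 28, 38, 43, 54, 68, 83] ⇒ [9, 18, 23, 33, 43, 48, 59, 73, 88]
  UxaI CGGT/3: at [63, 88, 92, 99, 106, 119, 132, 139] ⇒ [66, 91, 95, 102, 109, 122, 135, 142]

Pooled cuts: [9, 18, 23, 33, 43, 48, 59, 66, 73, 88, 91, 95, 102, 109, 122, 135, 142]

Fragments:
  9→18: 9 bp
  18→23: 5 bp
  23→33: 10 bp
  33→43: 10 bp
  43→48: 5 bp
  48→59: 11 bp
  59→66: 7 bp
  66→73: 7 bp
  73→88: 15 bp
  88→91: 3 bp
  91→95: 4 bp
  95→102: 7 bp
  102→109: 7 bp
  109→122: 13 bp
  122→135: 13 bp
  135→142: 7 bp
  142→9 (wrap): 152-142+9 = 19 bp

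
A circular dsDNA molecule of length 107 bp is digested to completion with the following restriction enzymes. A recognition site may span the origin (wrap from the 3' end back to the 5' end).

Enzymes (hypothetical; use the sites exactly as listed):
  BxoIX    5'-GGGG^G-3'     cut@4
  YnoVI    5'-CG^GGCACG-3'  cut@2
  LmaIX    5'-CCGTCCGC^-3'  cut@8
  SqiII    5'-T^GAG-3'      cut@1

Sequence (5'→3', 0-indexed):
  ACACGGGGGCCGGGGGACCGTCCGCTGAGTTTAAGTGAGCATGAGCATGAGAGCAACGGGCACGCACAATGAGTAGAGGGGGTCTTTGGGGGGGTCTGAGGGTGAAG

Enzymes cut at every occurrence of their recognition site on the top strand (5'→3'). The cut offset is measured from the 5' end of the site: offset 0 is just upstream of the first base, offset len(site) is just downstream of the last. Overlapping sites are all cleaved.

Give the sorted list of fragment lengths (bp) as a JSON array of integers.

[1,1,1,4,6,6,7,10,10,10,10,11,12,18]

Scan for sites:
  BxoIX (GGGGG, off=4): starts [4, 11, 77, 87, 88, 89] → cuts [8, 15, 81, 91, 92, 93]
  YnoVI (CGGGCACG, off=2): starts [56] → cuts [58]
  LmaIX (CCGTCCGC, off=8): starts [17] → cuts [25]
  SqiII (TGAG, off=1): starts [25, 35, 41, 47, 69, 96] → cuts [26, 36, 42, 48, 70, 97]

All cut coordinates (distinct, sorted): [8, 15, 25, 26, 36, 42, 48, 58, 70, 81, 91, 92, 93, 97]

Fragments:
  8→15: 7 bp
  15→25: 10 bp
  25→26: 1 bp
  26→36: 10 bp
  36→42: 6 bp
  42→48: 6 bp
  48→58: 10 bp
  58→70: 12 bp
  70→81: 11 bp
  81→91: 10 bp
  91→92: 1 bp
  92→93: 1 bp
  93→97: 4 bp
  97→8 (wrap): 107-97+8 = 18 bp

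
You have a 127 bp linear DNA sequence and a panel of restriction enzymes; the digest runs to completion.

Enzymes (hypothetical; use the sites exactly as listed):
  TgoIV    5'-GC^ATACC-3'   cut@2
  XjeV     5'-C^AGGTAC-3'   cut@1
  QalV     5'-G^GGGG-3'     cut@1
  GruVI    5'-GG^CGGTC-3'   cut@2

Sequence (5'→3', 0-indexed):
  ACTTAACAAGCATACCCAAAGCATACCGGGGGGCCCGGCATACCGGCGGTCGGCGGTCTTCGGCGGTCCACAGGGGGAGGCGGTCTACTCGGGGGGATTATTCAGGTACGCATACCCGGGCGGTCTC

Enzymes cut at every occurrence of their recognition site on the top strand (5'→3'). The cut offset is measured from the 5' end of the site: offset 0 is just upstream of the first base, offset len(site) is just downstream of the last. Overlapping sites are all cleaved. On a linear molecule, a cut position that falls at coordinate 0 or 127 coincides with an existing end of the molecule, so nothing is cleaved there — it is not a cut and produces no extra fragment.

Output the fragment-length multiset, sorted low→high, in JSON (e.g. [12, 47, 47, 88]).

[1,1,6,7,7,7,7,8,9,10,10,10,11,11,11,11]

Site scan:
  TgoIV (GCATACC, off=2): starts [9, 20, 37, 109] → cuts [11, 22, 39, 111]
  XjeV (CAGGTAC, off=1): starts [102] → cuts [103]
  QalV (GGGGG, off=1): starts [27, 28, 72, 90, 91] → cuts [28, 29, 73, 91, 92]
  GruVI (GGCGGTC, off=2): starts [44, 51, 61, 78, 118] → cuts [46, 53, 63, 80, 120]

All cut coordinates (distinct, sorted): [11, 22, 28, 29, 39, 46, 53, 63, 73, 80, 91, 92, 103, 111, 120]

Fragments:
  [0,11): 11 bp
  [11,22): 11 bp
  [22,28): 6 bp
  [28,29): 1 bp
  [29,39): 10 bp
  [39,46): 7 bp
  [46,53): 7 bp
  [53,63): 10 bp
  [63,73): 10 bp
  [73,80): 7 bp
  [80,91): 11 bp
  [91,92): 1 bp
  [92,103): 11 bp
  [103,111): 8 bp
  [111,120): 9 bp
  [120,127): 7 bp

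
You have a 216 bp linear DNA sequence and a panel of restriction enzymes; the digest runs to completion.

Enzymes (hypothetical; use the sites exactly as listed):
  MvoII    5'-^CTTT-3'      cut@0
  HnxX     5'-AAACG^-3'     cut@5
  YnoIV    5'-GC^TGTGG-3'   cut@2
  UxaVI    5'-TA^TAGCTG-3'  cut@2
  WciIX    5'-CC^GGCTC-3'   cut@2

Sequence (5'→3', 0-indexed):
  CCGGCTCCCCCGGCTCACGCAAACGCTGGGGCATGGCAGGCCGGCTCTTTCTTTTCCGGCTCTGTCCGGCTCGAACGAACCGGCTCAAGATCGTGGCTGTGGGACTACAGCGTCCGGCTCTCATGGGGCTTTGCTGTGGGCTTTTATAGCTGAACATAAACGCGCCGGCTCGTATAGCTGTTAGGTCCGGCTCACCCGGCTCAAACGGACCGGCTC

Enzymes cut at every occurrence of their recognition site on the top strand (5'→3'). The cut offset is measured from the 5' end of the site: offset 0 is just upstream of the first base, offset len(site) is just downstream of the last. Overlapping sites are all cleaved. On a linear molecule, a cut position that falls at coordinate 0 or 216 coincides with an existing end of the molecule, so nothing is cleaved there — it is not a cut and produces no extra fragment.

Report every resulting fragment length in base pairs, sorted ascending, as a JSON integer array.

[2,4,4,4,4,5,6,6,6,7,8,9,9,10,10,13,14,14,14,16,16,17,18]

Site scan:
  MvoII (CTTT, off=0): starts [46, 50, 128, 140] → cuts [46, 50, 128, 140]
  HnxX (AAACG, off=5): starts [20, 157, 202] → cuts [25, 162, 207]
  YnoIV (GCTGTGG, off=2): starts [95, 132] → cuts [97, 134]
  UxaVI (TATAGCTG, off=2): starts [144, 172] → cuts [146, 174]
  WciIX (CCGGCTC, off=2): starts [0, 9, 40, 55, 65, 79, 113, 164, 186, 195, 209] → cuts [2, 11, 42, 57, 67, 81, 115, 166, 188, 197, 211]

Pooled cuts: [2, 11, 25, 42, 46, 50, 57, 67, 81, 97, 115, 128, 134, 140, 146, 162, 166, 174, 188, 197, 207, 211]

Fragments:
  [0,2): 2 bp
  [2,11): 9 bp
  [11,25): 14 bp
  [25,42): 17 bp
  [42,46): 4 bp
  [46,50): 4 bp
  [50,57): 7 bp
  [57,67): 10 bp
  [67,81): 14 bp
  [81,97): 16 bp
  [97,115): 18 bp
  [115,128): 13 bp
  [128,134): 6 bp
  [134,140): 6 bp
  [140,146): 6 bp
  [146,162): 16 bp
  [162,166): 4 bp
  [166,174): 8 bp
  [174,188): 14 bp
  [188,197): 9 bp
  [197,207): 10 bp
  [207,211): 4 bp
  [211,216): 5 bp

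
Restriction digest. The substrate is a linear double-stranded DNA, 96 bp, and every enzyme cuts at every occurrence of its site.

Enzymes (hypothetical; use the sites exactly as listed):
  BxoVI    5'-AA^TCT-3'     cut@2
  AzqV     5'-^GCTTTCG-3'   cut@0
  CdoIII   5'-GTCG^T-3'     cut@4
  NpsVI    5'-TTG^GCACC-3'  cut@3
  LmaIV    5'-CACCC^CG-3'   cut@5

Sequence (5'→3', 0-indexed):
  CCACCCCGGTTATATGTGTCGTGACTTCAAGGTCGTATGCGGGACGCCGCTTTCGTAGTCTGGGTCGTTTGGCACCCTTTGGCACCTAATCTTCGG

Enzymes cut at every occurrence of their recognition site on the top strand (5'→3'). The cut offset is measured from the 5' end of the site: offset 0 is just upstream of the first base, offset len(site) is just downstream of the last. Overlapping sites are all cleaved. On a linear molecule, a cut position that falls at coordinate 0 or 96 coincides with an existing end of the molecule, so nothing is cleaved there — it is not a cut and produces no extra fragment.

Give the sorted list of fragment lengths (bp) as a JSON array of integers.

Site scan:
  BxoVI (AATCT, off=2): starts [87] → cuts [89]
  AzqV (GCTTTCG, off=0): starts [48] → cuts [48]
  CdoIII (GTCGT, off=4): starts [17, 31, 63] → cuts [21, 35, 67]
  NpsVI (TTGGCACC, off=3): starts [68, 78] → cuts [71, 81]
  LmaIV (CACCCCG, off=5): starts [1] → cuts [6]

All cut coordinates (distinct, sorted): [6, 21, 35, 48, 67, 71, 81, 89]

Fragment lengths:
  [0,6): 6 bp
  [6,21): 15 bp
  [21,35): 14 bp
  [35,48): 13 bp
  [48,67): 19 bp
  [67,71): 4 bp
  [71,81): 10 bp
  [81,89): 8 bp
  [89,96): 7 bp

[4,6,7,8,10,13,14,15,19]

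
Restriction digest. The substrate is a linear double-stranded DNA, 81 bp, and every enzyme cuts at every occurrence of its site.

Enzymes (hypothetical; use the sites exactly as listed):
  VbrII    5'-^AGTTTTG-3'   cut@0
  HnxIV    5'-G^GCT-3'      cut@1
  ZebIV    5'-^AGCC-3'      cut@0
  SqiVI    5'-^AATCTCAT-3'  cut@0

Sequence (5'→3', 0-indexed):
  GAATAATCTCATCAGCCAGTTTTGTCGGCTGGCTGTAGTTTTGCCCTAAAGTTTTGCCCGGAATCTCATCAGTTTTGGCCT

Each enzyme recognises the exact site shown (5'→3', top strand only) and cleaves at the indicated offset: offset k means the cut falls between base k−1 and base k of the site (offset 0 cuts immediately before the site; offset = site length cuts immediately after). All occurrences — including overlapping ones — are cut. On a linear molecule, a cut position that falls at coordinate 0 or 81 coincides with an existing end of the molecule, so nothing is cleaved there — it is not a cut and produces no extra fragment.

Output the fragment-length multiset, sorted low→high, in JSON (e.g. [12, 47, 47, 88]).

[4,4,4,5,9,9,10,11,12,13]

Site scan:
  VbrII (AGTTTTG, off=0): starts [17, 36, 49, 70] → cuts [17, 36, 49, 70]
  HnxIV (GGCT, off=1): starts [26, 30] → cuts [27, 31]
  ZebIV (AGCC, off=0): starts [13] → cuts [13]
  SqiVI (AATCTCAT, off=0): starts [4, 61] → cuts [4, 61]

All cut coordinates (distinct, sorted): [4, 13, 17, 27, 31, 36, 49, 61, 70]

Fragment lengths:
  [0,4): 4 bp
  [4,13): 9 bp
  [13,17): 4 bp
  [17,27): 10 bp
  [27,31): 4 bp
  [31,36): 5 bp
  [36,49): 13 bp
  [49,61): 12 bp
  [61,70): 9 bp
  [70,81): 11 bp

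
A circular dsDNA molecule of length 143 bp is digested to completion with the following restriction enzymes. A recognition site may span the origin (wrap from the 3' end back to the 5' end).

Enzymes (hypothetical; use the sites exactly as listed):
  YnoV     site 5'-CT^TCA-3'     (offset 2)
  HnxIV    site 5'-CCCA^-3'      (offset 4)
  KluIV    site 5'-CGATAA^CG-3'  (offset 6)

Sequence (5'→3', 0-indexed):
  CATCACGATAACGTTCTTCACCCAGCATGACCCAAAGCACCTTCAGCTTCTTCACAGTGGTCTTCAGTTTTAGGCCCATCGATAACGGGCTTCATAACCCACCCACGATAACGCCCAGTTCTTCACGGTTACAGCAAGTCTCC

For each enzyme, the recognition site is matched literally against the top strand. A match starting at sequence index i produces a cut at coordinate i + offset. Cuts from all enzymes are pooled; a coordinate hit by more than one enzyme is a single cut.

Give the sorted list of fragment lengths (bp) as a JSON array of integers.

[4,5,6,6,6,6,7,7,8,9,9,10,10,12,15,23]

Scan for sites:
  YnoV CTTCA/2: at [15, 40, 49, 61, 89, 120] ⇒ [17, 42, 51, 63, 91, 122]
  HnxIV CCCA/4: at [20, 30, 74, 97, 101, 113, 141] ⇒ [2, 24, 34, 78, 101, 105, 117]
  KluIV CGATAACG/6: at [5, 79, 105] ⇒ [11, 85, 111]

Pooled cuts: [2, 11, 17, 24, 34, 42, 51, 63, 78, 85, 91, 101, 105, 111, 117, 122]

Fragment lengths:
  2→11: 9 bp
  11→17: 6 bp
  17→24: 7 bp
  24→34: 10 bp
  34→42: 8 bp
  42→51: 9 bp
  51→63: 12 bp
  63→78: 15 bp
  78→85: 7 bp
  85→91: 6 bp
  91→101: 10 bp
  101→105: 4 bp
  105→111: 6 bp
  111→117: 6 bp
  117→122: 5 bp
  122→2 (wrap): 143-122+2 = 23 bp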